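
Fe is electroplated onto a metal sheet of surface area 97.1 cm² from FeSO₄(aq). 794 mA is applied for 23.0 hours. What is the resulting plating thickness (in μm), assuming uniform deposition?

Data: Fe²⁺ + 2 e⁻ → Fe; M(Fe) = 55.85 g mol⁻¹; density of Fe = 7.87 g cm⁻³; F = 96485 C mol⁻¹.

249 μm

Q = I·t = 0.7940 × 82800 = 65740 C; n(e⁻) = 0.6814 mol.
n(Fe) = n(e⁻)/2 = 0.3407 mol, so m = 0.3407 × 55.85 = 19.03 g.
Volume = m/ρ = 19.03 / 7.87 = 2.418 cm³.
Thickness = V/A = 2.418 / 97.1 = 0.0249 cm = 249 μm.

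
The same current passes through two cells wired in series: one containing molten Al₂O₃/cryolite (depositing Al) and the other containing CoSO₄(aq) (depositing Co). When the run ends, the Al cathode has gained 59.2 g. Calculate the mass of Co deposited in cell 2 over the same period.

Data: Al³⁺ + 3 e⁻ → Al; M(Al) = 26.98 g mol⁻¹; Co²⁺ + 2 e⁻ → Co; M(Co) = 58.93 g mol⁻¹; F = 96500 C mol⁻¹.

n(Al) = 59.2 / 26.98 = 2.194 mol.
Since Al³⁺ + 3 e⁻ → Al, n(e⁻) passed = 3 × 2.194 = 6.583 mol.
Cells in series carry the same charge, so the same 6.583 mol of electrons passes through cell 2.
Co²⁺ + 2 e⁻ → Co, so n(Co) = 6.583 / 2 = 3.291 mol.
m(Co) = 3.291 × 58.93 = 194 g.

194 g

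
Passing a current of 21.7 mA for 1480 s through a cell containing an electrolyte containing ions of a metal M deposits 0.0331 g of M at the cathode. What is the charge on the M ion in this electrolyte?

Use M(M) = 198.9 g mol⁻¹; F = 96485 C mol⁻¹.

+2

Q = I·t = 0.02170 A × 1480.0 s = 32.12 C, so n(e⁻) = 32.12/96485 = 0.0003329 mol.
n(M) deposited = 0.0331 / 198.9 = 0.0001664 mol.
Electrons per atom = n(e⁻)/n(M) = 0.0003329 / 0.0001664 = 2.00 ≈ 2, so the ion is M²⁺.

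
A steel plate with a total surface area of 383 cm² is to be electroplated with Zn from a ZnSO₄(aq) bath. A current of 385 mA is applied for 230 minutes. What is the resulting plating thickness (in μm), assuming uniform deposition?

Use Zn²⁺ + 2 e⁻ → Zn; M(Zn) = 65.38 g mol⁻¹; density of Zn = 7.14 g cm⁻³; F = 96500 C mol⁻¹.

6.58 μm

Q = I·t = 0.3850 × 13800 = 5313 C; n(e⁻) = 0.05506 mol.
n(Zn) = n(e⁻)/2 = 0.02753 mol, so m = 0.02753 × 65.38 = 1.800 g.
Volume = m/ρ = 1.800 / 7.14 = 0.2521 cm³.
Thickness = V/A = 0.2521 / 383 = 6.58 × 10⁻⁴ cm = 6.58 μm.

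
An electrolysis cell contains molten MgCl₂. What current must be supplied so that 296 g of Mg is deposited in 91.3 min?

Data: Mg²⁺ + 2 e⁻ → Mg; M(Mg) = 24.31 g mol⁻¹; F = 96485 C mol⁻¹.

429 A

n(Mg) = 296 / 24.31 = 12.18 mol.
n(e⁻) = 2 × 12.18 = 24.35 mol.
Q = n(e⁻)·F = 24.35 × 96485 = 2350000 C.
I = Q/t = 2350000 / 5478.0 s = 429 A.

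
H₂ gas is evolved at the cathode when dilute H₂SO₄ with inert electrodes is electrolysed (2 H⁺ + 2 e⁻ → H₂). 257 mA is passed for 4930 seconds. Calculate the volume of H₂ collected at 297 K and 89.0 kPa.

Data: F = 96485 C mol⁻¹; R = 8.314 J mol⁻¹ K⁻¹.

0.182 L

Q = I·t = 0.2570 A × 4930.0 s = 1267 C.
n(e⁻) = Q/F = 1267 / 96485 = 0.01313 mol.
2 electrons are transferred per H₂ molecule, so n(H₂) = 0.01313 / 2 = 0.006566 mol.
V = nRT/P = (0.006566 × 8.314 × 297) / (89.0 × 10³ Pa) = 1.82 × 10⁻⁴ m³ = 0.182 L.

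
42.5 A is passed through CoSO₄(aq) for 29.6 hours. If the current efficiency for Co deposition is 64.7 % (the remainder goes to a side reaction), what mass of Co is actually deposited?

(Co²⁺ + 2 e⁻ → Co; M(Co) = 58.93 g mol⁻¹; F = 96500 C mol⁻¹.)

Q = I·t = 42.50 × 106560 = 4529000 C.
n(e⁻) = 4529000/96500 = 46.93 mol; theoretically n(Co) = 46.93/2 = 23.47 mol, m_theo = 1383 g.
At 64.7 % efficiency, m_actual = 0.647 × 1383 = 895 g.

895 g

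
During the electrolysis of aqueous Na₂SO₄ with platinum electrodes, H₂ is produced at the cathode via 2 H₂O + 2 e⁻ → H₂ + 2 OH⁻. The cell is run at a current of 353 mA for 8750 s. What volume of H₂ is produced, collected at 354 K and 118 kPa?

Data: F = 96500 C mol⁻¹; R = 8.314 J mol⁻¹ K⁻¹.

Q = I·t = 0.3530 A × 8750.0 s = 3089 C.
n(e⁻) = Q/F = 3089 / 96500 = 0.03201 mol.
2 electrons are transferred per H₂ molecule, so n(H₂) = 0.03201 / 2 = 0.01600 mol.
V = nRT/P = (0.01600 × 8.314 × 354) / (118 × 10³ Pa) = 3.99 × 10⁻⁴ m³ = 0.399 L.

0.399 L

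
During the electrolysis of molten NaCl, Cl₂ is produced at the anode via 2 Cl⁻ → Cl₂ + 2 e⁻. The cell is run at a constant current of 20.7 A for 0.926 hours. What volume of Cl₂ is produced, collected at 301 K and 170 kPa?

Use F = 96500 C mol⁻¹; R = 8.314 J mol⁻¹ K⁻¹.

Q = I·t = 20.70 A × 3333.6 s = 69010 C.
n(e⁻) = Q/F = 69010 / 96500 = 0.7151 mol.
2 electrons are transferred per Cl₂ molecule, so n(Cl₂) = 0.7151 / 2 = 0.3575 mol.
V = nRT/P = (0.3575 × 8.314 × 301) / (170 × 10³ Pa) = 0.00526 m³ = 5.26 L.

5.26 L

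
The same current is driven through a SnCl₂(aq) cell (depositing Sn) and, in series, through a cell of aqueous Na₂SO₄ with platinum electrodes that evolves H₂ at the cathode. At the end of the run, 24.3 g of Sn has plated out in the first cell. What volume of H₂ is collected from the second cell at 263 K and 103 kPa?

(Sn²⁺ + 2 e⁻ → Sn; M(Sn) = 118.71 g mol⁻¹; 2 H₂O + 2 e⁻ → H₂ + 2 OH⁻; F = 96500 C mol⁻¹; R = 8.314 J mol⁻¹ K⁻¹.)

n(Sn) = 24.3 / 118.71 = 0.2047 mol, so n(e⁻) = 2 × 0.2047 = 0.4094 mol.
The cells are in series, so the same 0.4094 mol of electrons passes through the second cell.
2 H₂O + 2 e⁻ → H₂ + 2 OH⁻ — 2 mol e⁻ per mol H₂, so n(H₂) = 0.4094/2 = 0.2047 mol.
V = nRT/P = (0.2047 × 8.314 × 263) / (103 × 10³) = 0.00435 m³ = 4.35 L.

4.35 L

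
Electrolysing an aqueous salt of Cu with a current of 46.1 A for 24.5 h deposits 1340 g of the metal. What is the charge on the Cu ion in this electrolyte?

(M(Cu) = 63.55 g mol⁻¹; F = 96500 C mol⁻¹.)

+2

Q = I·t = 46.10 A × 88200 s = 4066000 C, so n(e⁻) = 4066000/96500 = 42.13 mol.
n(Cu) deposited = 1340 / 63.55 = 21.09 mol.
Electrons per atom = n(e⁻)/n(Cu) = 42.13 / 21.09 = 2.00 ≈ 2, so the ion is Cu²⁺.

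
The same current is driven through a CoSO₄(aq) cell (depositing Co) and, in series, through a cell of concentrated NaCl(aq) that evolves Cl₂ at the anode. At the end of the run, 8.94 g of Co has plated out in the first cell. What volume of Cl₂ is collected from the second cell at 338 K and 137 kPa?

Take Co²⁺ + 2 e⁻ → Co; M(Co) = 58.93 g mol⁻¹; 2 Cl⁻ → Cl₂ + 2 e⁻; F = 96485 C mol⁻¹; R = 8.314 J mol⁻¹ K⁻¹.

3.11 L

n(Co) = 8.94 / 58.93 = 0.1517 mol, so n(e⁻) = 2 × 0.1517 = 0.3034 mol.
The cells are in series, so the same 0.3034 mol of electrons passes through the second cell.
2 Cl⁻ → Cl₂ + 2 e⁻ — 2 mol e⁻ per mol Cl₂, so n(Cl₂) = 0.3034/2 = 0.1517 mol.
V = nRT/P = (0.1517 × 8.314 × 338) / (137 × 10³) = 0.00311 m³ = 3.11 L.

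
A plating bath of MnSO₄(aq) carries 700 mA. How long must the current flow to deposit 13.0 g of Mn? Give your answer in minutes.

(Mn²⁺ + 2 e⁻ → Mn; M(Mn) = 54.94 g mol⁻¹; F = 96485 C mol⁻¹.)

1090 min

n(Mn) = m/M = 13.0 / 54.94 = 0.2366 mol.
Each Mn atom requires 2 electrons, so n(e⁻) = 2 × 0.2366 = 0.4732 mol.
Q = n(e⁻)·F = 0.4732 × 96485 = 45660 C.
t = Q/I = 45660 / 0.7000 A = 65230 s = 1090 min.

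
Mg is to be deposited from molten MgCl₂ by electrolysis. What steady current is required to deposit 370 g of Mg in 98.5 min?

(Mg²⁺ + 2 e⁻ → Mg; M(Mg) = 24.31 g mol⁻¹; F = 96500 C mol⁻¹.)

497 A

n(Mg) = 370 / 24.31 = 15.22 mol.
n(e⁻) = 2 × 15.22 = 30.44 mol.
Q = n(e⁻)·F = 30.44 × 96500 = 2937000 C.
I = Q/t = 2937000 / 5910.0 s = 497 A.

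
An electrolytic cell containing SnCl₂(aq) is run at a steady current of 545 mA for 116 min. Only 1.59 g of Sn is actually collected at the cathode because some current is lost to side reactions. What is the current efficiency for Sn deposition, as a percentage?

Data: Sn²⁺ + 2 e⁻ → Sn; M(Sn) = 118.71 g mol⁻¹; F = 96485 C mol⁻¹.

68.1 %

Q = I·t = 0.5450 × 6960.0 = 3793 C; n(e⁻) = 3793/96485 = 0.03931 mol.
Theoretical n(Sn) = n(e⁻)/2 = 0.01966 mol, i.e. m_theo = 0.01966 × 118.71 = 2.333 g.
Efficiency = m_actual / m_theo = 1.59 / 2.333 = 68.1 %.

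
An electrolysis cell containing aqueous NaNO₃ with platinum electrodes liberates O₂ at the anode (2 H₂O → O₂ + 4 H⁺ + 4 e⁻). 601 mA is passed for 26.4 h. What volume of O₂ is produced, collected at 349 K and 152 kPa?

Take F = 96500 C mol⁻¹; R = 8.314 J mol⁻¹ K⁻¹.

Q = I·t = 0.6010 A × 95040 s = 57120 C.
n(e⁻) = Q/F = 57120 / 96500 = 0.5919 mol.
4 electrons are transferred per O₂ molecule, so n(O₂) = 0.5919 / 4 = 0.1480 mol.
V = nRT/P = (0.1480 × 8.314 × 349) / (152 × 10³ Pa) = 0.00282 m³ = 2.82 L.

2.82 L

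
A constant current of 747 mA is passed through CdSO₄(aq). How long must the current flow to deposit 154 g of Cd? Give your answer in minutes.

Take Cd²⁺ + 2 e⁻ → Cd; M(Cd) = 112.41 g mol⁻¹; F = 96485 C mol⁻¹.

5900 min

n(Cd) = m/M = 154 / 112.41 = 1.370 mol.
Each Cd atom requires 2 electrons, so n(e⁻) = 2 × 1.370 = 2.740 mol.
Q = n(e⁻)·F = 2.740 × 96485 = 264400 C.
t = Q/I = 264400 / 0.7470 A = 353900 s = 5900 min.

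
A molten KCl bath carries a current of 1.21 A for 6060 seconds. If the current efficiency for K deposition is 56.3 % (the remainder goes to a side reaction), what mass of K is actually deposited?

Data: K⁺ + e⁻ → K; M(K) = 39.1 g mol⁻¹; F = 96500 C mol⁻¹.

1.67 g

Q = I·t = 1.210 × 6060.0 = 7333 C.
n(e⁻) = 7333/96500 = 0.07599 mol; theoretically n(K) = 0.07599/1 = 0.07599 mol, m_theo = 2.971 g.
At 56.3 % efficiency, m_actual = 0.563 × 2.971 = 1.67 g.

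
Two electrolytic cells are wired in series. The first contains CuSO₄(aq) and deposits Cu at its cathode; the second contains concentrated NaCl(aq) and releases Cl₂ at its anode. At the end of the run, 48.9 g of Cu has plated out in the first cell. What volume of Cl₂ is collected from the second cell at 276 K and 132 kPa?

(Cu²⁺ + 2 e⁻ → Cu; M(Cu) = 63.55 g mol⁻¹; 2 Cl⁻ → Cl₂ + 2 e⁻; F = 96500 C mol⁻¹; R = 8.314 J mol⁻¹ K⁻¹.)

13.4 L

n(Cu) = 48.9 / 63.55 = 0.7695 mol, so n(e⁻) = 2 × 0.7695 = 1.539 mol.
The cells are in series, so the same 1.539 mol of electrons passes through the second cell.
2 Cl⁻ → Cl₂ + 2 e⁻ — 2 mol e⁻ per mol Cl₂, so n(Cl₂) = 1.539/2 = 0.7695 mol.
V = nRT/P = (0.7695 × 8.314 × 276) / (132 × 10³) = 0.0134 m³ = 13.4 L.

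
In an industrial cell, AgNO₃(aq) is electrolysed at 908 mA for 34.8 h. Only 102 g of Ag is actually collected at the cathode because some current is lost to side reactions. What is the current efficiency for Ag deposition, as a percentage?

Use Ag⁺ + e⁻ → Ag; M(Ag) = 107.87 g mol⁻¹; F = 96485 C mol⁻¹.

80.2 %

Q = I·t = 0.9080 × 125280 = 113800 C; n(e⁻) = 113800/96485 = 1.179 mol.
Theoretical n(Ag) = n(e⁻)/1 = 1.179 mol, i.e. m_theo = 1.179 × 107.87 = 127.2 g.
Efficiency = m_actual / m_theo = 102 / 127.2 = 80.2 %.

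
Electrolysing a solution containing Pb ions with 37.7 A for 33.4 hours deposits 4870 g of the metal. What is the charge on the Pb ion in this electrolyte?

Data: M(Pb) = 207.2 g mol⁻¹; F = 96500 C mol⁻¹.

+2

Q = I·t = 37.70 A × 120240 s = 4533000 C, so n(e⁻) = 4533000/96500 = 46.97 mol.
n(Pb) deposited = 4870 / 207.2 = 23.50 mol.
Electrons per atom = n(e⁻)/n(Pb) = 46.97 / 23.50 = 2.00 ≈ 2, so the ion is Pb²⁺.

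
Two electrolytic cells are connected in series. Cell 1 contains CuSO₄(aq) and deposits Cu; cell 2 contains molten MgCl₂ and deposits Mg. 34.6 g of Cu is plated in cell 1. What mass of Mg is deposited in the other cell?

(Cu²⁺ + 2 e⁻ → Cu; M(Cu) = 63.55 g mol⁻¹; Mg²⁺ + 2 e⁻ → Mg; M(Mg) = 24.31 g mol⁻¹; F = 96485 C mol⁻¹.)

n(Cu) = 34.6 / 63.55 = 0.5445 mol.
Since Cu²⁺ + 2 e⁻ → Cu, n(e⁻) passed = 2 × 0.5445 = 1.089 mol.
Cells in series carry the same charge, so the same 1.089 mol of electrons passes through cell 2.
Mg²⁺ + 2 e⁻ → Mg, so n(Mg) = 1.089 / 2 = 0.5445 mol.
m(Mg) = 0.5445 × 24.31 = 13.2 g.

13.2 g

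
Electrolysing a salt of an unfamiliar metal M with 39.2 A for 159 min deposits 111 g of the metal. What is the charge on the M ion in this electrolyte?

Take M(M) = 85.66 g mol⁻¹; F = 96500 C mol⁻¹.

Q = I·t = 39.20 A × 9540.0 s = 374000 C, so n(e⁻) = 374000/96500 = 3.875 mol.
n(M) deposited = 111 / 85.66 = 1.296 mol.
Electrons per atom = n(e⁻)/n(M) = 3.875 / 1.296 = 2.99 ≈ 3, so the ion is M³⁺.

+3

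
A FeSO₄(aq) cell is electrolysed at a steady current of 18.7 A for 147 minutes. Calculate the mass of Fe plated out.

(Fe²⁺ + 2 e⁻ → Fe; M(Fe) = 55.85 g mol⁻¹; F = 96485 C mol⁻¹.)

Q = I·t = 18.70 A × 8820.0 s = 164900 C.
n(e⁻) = Q/F = 164900 / 96485 = 1.709 mol.
Fe²⁺ + 2 e⁻ → Fe, so n(Fe) = n(e⁻)/2 = 0.8547 mol.
m = n·M = 0.8547 × 55.85 = 47.7 g.

47.7 g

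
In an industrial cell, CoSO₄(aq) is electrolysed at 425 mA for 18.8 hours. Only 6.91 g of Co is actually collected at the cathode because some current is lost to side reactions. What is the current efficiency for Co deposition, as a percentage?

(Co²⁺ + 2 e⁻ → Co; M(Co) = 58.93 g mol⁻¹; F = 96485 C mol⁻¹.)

78.7 %

Q = I·t = 0.4250 × 67680 = 28760 C; n(e⁻) = 28760/96485 = 0.2981 mol.
Theoretical n(Co) = n(e⁻)/2 = 0.1491 mol, i.e. m_theo = 0.1491 × 58.93 = 8.784 g.
Efficiency = m_actual / m_theo = 6.91 / 8.784 = 78.7 %.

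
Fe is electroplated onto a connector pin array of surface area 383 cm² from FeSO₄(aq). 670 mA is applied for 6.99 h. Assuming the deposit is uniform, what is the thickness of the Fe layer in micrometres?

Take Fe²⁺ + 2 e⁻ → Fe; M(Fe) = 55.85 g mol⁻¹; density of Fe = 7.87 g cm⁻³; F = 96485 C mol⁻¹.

Q = I·t = 0.6700 × 25164 = 16860 C; n(e⁻) = 0.1747 mol.
n(Fe) = n(e⁻)/2 = 0.08737 mol, so m = 0.08737 × 55.85 = 4.880 g.
Volume = m/ρ = 4.880 / 7.87 = 0.6200 cm³.
Thickness = V/A = 0.6200 / 383 = 0.00162 cm = 16.2 μm.

16.2 μm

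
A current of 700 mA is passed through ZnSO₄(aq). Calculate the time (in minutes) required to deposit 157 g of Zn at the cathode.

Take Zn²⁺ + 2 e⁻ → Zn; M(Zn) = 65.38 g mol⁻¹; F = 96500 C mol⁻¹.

11000 min

n(Zn) = m/M = 157 / 65.38 = 2.401 mol.
Each Zn atom requires 2 electrons, so n(e⁻) = 2 × 2.401 = 4.803 mol.
Q = n(e⁻)·F = 4.803 × 96500 = 463500 C.
t = Q/I = 463500 / 0.7000 A = 662100 s = 11000 min.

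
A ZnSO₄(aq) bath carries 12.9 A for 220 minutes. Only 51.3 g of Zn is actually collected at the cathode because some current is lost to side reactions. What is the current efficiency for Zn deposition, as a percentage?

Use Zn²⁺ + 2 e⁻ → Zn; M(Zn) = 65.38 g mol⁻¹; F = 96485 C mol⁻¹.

Q = I·t = 12.90 × 13200 = 170300 C; n(e⁻) = 170300/96485 = 1.765 mol.
Theoretical n(Zn) = n(e⁻)/2 = 0.8824 mol, i.e. m_theo = 0.8824 × 65.38 = 57.69 g.
Efficiency = m_actual / m_theo = 51.3 / 57.69 = 88.9 %.

88.9 %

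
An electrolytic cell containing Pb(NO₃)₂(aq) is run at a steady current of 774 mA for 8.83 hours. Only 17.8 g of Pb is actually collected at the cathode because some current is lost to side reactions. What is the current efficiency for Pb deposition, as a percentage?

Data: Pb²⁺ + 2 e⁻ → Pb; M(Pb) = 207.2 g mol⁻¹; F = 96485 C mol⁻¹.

67.4 %

Q = I·t = 0.7740 × 31788 = 24600 C; n(e⁻) = 24600/96485 = 0.2550 mol.
Theoretical n(Pb) = n(e⁻)/2 = 0.1275 mol, i.e. m_theo = 0.1275 × 207.2 = 26.42 g.
Efficiency = m_actual / m_theo = 17.8 / 26.42 = 67.4 %.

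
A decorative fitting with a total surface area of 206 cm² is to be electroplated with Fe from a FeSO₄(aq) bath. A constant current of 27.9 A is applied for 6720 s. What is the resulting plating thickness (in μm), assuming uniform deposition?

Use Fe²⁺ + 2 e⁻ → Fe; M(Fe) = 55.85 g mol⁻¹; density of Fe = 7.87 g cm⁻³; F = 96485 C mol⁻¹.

Q = I·t = 27.90 × 6720.0 = 187500 C; n(e⁻) = 1.943 mol.
n(Fe) = n(e⁻)/2 = 0.9716 mol, so m = 0.9716 × 55.85 = 54.26 g.
Volume = m/ρ = 54.26 / 7.87 = 6.895 cm³.
Thickness = V/A = 6.895 / 206 = 0.0335 cm = 335 μm.

335 μm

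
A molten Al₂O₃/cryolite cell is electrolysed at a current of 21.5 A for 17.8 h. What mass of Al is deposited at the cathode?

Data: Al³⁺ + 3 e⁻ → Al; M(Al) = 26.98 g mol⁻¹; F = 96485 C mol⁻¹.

Q = I·t = 21.50 A × 64080 s = 1378000 C.
n(e⁻) = Q/F = 1378000 / 96485 = 14.28 mol.
Al³⁺ + 3 e⁻ → Al, so n(Al) = n(e⁻)/3 = 4.760 mol.
m = n·M = 4.760 × 26.98 = 128 g.

128 g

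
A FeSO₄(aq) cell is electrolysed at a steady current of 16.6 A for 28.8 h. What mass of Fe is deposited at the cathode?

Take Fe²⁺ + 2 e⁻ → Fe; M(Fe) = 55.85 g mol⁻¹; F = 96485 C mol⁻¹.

Q = I·t = 16.60 A × 103680 s = 1721000 C.
n(e⁻) = Q/F = 1721000 / 96485 = 17.84 mol.
Fe²⁺ + 2 e⁻ → Fe, so n(Fe) = n(e⁻)/2 = 8.919 mol.
m = n·M = 8.919 × 55.85 = 498 g.

498 g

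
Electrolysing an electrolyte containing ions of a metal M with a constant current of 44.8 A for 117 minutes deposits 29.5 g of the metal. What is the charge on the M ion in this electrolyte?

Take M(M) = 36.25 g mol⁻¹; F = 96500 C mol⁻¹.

Q = I·t = 44.80 A × 7020.0 s = 314500 C, so n(e⁻) = 314500/96500 = 3.259 mol.
n(M) deposited = 29.5 / 36.25 = 0.8138 mol.
Electrons per atom = n(e⁻)/n(M) = 3.259 / 0.8138 = 4.00 ≈ 4, so the ion is M⁴⁺.

+4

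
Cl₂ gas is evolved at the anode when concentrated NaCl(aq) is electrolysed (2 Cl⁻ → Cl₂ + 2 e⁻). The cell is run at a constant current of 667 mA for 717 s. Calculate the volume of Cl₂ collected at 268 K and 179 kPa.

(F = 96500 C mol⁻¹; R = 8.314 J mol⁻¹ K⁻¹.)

Q = I·t = 0.6670 A × 717.00 s = 478.2 C.
n(e⁻) = Q/F = 478.2 / 96500 = 0.004956 mol.
2 electrons are transferred per Cl₂ molecule, so n(Cl₂) = 0.004956 / 2 = 0.002478 mol.
V = nRT/P = (0.002478 × 8.314 × 268) / (179 × 10³ Pa) = 3.08 × 10⁻⁵ m³ = 0.0308 L.

0.0308 L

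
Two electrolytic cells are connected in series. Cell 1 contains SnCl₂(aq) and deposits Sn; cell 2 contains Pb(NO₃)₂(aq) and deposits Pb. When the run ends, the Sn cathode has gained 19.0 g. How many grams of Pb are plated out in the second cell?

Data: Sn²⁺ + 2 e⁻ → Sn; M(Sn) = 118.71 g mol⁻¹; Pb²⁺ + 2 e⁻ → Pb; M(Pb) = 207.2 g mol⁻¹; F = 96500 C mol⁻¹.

33.2 g

n(Sn) = 19.0 / 118.71 = 0.1601 mol.
Since Sn²⁺ + 2 e⁻ → Sn, n(e⁻) passed = 2 × 0.1601 = 0.3201 mol.
Cells in series carry the same charge, so the same 0.3201 mol of electrons passes through cell 2.
Pb²⁺ + 2 e⁻ → Pb, so n(Pb) = 0.3201 / 2 = 0.1601 mol.
m(Pb) = 0.1601 × 207.2 = 33.2 g.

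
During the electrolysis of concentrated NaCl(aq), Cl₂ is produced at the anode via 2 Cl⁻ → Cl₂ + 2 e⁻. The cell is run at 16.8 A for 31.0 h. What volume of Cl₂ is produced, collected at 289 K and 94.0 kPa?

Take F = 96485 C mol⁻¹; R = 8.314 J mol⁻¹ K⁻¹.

Q = I·t = 16.80 A × 111600 s = 1875000 C.
n(e⁻) = Q/F = 1875000 / 96485 = 19.43 mol.
2 electrons are transferred per Cl₂ molecule, so n(Cl₂) = 19.43 / 2 = 9.716 mol.
V = nRT/P = (9.716 × 8.314 × 289) / (94.0 × 10³ Pa) = 0.248 m³ = 248 L.

248 L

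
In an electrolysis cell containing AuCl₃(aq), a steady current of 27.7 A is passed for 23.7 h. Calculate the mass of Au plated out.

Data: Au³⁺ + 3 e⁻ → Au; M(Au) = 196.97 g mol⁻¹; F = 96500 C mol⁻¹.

1610 g

Q = I·t = 27.70 A × 85320 s = 2363000 C.
n(e⁻) = Q/F = 2363000 / 96500 = 24.49 mol.
Au³⁺ + 3 e⁻ → Au, so n(Au) = n(e⁻)/3 = 8.164 mol.
m = n·M = 8.164 × 196.97 = 1610 g.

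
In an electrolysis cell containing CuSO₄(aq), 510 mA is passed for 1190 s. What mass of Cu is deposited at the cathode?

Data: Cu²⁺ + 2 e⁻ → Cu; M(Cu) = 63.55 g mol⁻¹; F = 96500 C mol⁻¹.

0.200 g

Q = I·t = 0.5100 A × 1190.0 s = 606.9 C.
n(e⁻) = Q/F = 606.9 / 96500 = 0.006289 mol.
Cu²⁺ + 2 e⁻ → Cu, so n(Cu) = n(e⁻)/2 = 0.003145 mol.
m = n·M = 0.003145 × 63.55 = 0.200 g.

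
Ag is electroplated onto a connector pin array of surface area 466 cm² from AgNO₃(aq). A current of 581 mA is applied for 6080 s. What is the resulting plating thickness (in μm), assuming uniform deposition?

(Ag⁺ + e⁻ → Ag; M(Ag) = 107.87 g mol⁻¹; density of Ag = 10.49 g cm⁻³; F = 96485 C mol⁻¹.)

8.08 μm

Q = I·t = 0.5810 × 6080.0 = 3532 C; n(e⁻) = 0.03661 mol.
n(Ag) = n(e⁻)/1 = 0.03661 mol, so m = 0.03661 × 107.87 = 3.949 g.
Volume = m/ρ = 3.949 / 10.49 = 0.3765 cm³.
Thickness = V/A = 0.3765 / 466 = 8.08 × 10⁻⁴ cm = 8.08 μm.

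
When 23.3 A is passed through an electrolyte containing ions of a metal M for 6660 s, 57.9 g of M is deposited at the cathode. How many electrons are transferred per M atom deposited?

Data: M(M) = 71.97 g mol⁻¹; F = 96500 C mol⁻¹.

Q = I·t = 23.30 A × 6660.0 s = 155200 C, so n(e⁻) = 155200/96500 = 1.608 mol.
n(M) deposited = 57.9 / 71.97 = 0.8045 mol.
Electrons per atom = n(e⁻)/n(M) = 1.608 / 0.8045 = 2.00 ≈ 2, so the ion is M²⁺.

2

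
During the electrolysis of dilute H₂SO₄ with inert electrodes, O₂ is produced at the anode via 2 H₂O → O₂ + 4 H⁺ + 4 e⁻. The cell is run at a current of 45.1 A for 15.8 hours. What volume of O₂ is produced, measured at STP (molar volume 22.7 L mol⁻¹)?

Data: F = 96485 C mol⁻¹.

Q = I·t = 45.10 A × 56880 s = 2565000 C.
n(e⁻) = Q/F = 2565000 / 96485 = 26.59 mol.
4 electrons are transferred per O₂ molecule, so n(O₂) = 26.59 / 4 = 6.647 mol.
V = n × V_m = 6.647 × 22.7 = 151 L.

151 L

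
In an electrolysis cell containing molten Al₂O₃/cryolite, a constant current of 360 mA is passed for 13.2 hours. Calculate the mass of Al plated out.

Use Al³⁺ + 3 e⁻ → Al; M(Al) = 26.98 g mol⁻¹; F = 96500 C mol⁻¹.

1.59 g

Q = I·t = 0.3600 A × 47520 s = 17110 C.
n(e⁻) = Q/F = 17110 / 96500 = 0.1773 mol.
Al³⁺ + 3 e⁻ → Al, so n(Al) = n(e⁻)/3 = 0.05909 mol.
m = n·M = 0.05909 × 26.98 = 1.59 g.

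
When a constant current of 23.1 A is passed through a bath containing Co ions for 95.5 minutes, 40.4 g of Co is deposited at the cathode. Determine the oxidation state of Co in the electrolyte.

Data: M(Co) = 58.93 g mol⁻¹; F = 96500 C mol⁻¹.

Q = I·t = 23.10 A × 5730.0 s = 132400 C, so n(e⁻) = 132400/96500 = 1.372 mol.
n(Co) deposited = 40.4 / 58.93 = 0.6856 mol.
Electrons per atom = n(e⁻)/n(Co) = 1.372 / 0.6856 = 2.00 ≈ 2, so the ion is Co²⁺.

+2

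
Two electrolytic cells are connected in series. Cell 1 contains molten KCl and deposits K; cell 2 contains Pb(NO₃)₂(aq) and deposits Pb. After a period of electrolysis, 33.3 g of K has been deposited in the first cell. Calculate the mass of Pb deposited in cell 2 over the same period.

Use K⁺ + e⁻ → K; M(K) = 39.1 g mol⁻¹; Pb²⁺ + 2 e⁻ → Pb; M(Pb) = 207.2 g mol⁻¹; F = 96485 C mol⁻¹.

88.2 g

n(K) = 33.3 / 39.1 = 0.8517 mol.
Since K⁺ + e⁻ → K, n(e⁻) passed = 1 × 0.8517 = 0.8517 mol.
Cells in series carry the same charge, so the same 0.8517 mol of electrons passes through cell 2.
Pb²⁺ + 2 e⁻ → Pb, so n(Pb) = 0.8517 / 2 = 0.4258 mol.
m(Pb) = 0.4258 × 207.2 = 88.2 g.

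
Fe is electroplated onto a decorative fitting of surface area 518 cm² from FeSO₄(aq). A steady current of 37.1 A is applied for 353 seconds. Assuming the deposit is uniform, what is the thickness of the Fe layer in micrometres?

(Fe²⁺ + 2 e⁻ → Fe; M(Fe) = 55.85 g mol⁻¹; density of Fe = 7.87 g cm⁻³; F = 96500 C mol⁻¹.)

Q = I·t = 37.10 × 353.00 = 13100 C; n(e⁻) = 0.1357 mol.
n(Fe) = n(e⁻)/2 = 0.06786 mol, so m = 0.06786 × 55.85 = 3.790 g.
Volume = m/ρ = 3.790 / 7.87 = 0.4815 cm³.
Thickness = V/A = 0.4815 / 518 = 9.30 × 10⁻⁴ cm = 9.30 μm.

9.30 μm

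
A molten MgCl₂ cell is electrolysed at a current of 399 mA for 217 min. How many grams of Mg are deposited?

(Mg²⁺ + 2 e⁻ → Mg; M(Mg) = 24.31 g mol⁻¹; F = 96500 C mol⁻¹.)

Q = I·t = 0.3990 A × 13020 s = 5195 C.
n(e⁻) = Q/F = 5195 / 96500 = 0.05383 mol.
Mg²⁺ + 2 e⁻ → Mg, so n(Mg) = n(e⁻)/2 = 0.02692 mol.
m = n·M = 0.02692 × 24.31 = 0.654 g.

0.654 g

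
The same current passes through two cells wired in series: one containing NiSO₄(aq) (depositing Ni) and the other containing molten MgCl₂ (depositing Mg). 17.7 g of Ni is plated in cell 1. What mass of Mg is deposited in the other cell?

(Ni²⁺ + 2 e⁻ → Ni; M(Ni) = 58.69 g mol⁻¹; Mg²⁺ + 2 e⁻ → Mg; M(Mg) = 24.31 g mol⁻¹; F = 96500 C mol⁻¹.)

7.33 g

n(Ni) = 17.7 / 58.69 = 0.3016 mol.
Since Ni²⁺ + 2 e⁻ → Ni, n(e⁻) passed = 2 × 0.3016 = 0.6032 mol.
Cells in series carry the same charge, so the same 0.6032 mol of electrons passes through cell 2.
Mg²⁺ + 2 e⁻ → Mg, so n(Mg) = 0.6032 / 2 = 0.3016 mol.
m(Mg) = 0.3016 × 24.31 = 7.33 g.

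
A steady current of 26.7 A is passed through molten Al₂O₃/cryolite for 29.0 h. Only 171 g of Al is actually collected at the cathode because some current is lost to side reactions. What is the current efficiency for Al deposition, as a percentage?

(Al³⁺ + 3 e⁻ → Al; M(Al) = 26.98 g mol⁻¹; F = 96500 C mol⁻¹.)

65.8 %

Q = I·t = 26.70 × 104400 = 2787000 C; n(e⁻) = 2787000/96500 = 28.89 mol.
Theoretical n(Al) = n(e⁻)/3 = 9.629 mol, i.e. m_theo = 9.629 × 26.98 = 259.8 g.
Efficiency = m_actual / m_theo = 171 / 259.8 = 65.8 %.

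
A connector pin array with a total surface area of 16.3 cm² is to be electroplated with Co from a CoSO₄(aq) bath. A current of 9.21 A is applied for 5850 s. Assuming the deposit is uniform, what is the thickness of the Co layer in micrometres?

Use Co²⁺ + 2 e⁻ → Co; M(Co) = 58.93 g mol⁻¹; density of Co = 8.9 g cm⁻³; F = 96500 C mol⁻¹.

Q = I·t = 9.210 × 5850.0 = 53880 C; n(e⁻) = 0.5583 mol.
n(Co) = n(e⁻)/2 = 0.2792 mol, so m = 0.2792 × 58.93 = 16.45 g.
Volume = m/ρ = 16.45 / 8.9 = 1.848 cm³.
Thickness = V/A = 1.848 / 16.3 = 0.113 cm = 1130 μm.

1130 μm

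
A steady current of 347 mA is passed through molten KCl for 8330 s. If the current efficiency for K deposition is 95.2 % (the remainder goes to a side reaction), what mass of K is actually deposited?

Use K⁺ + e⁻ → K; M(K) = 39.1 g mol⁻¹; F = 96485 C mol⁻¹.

1.12 g

Q = I·t = 0.3470 × 8330.0 = 2891 C.
n(e⁻) = 2891/96485 = 0.02996 mol; theoretically n(K) = 0.02996/1 = 0.02996 mol, m_theo = 1.171 g.
At 95.2 % efficiency, m_actual = 0.952 × 1.171 = 1.12 g.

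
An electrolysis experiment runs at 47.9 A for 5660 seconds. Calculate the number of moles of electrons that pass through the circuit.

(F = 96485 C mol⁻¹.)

Q = I·t = 47.90 A × 5660.0 s = 271100 C.
n(e⁻) = Q/F = 271100 / 96485 = 2.81 mol.

2.81 mol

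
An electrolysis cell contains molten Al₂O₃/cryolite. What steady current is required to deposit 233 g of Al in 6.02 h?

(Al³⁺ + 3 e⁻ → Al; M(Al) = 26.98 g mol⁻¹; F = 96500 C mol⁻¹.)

n(Al) = 233 / 26.98 = 8.636 mol.
n(e⁻) = 3 × 8.636 = 25.91 mol.
Q = n(e⁻)·F = 25.91 × 96500 = 2500000 C.
I = Q/t = 2500000 / 21672 s = 115 A.

115 A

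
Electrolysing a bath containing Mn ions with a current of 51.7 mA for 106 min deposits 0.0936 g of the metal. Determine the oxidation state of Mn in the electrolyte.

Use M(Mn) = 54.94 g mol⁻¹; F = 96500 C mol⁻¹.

+2

Q = I·t = 0.05170 A × 6360.0 s = 328.8 C, so n(e⁻) = 328.8/96500 = 0.003407 mol.
n(Mn) deposited = 0.0936 / 54.94 = 0.001704 mol.
Electrons per atom = n(e⁻)/n(Mn) = 0.003407 / 0.001704 = 2.00 ≈ 2, so the ion is Mn²⁺.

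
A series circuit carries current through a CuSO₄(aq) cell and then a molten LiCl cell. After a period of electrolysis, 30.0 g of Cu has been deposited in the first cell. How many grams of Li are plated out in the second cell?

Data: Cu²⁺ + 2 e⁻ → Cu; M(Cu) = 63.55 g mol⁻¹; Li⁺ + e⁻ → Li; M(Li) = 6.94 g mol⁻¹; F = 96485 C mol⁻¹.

6.55 g

n(Cu) = 30.0 / 63.55 = 0.4721 mol.
Since Cu²⁺ + 2 e⁻ → Cu, n(e⁻) passed = 2 × 0.4721 = 0.9441 mol.
Cells in series carry the same charge, so the same 0.9441 mol of electrons passes through cell 2.
Li⁺ + e⁻ → Li, so n(Li) = 0.9441 / 1 = 0.9441 mol.
m(Li) = 0.9441 × 6.94 = 6.55 g.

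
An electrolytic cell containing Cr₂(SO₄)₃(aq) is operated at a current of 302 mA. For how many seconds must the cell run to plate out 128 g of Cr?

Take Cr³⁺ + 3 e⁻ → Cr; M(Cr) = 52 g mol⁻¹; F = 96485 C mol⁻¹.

n(Cr) = m/M = 128 / 52 = 2.462 mol.
Each Cr atom requires 3 electrons, so n(e⁻) = 3 × 2.462 = 7.385 mol.
Q = n(e⁻)·F = 7.385 × 96485 = 712500 C.
t = Q/I = 712500 / 0.3020 A = 2359000 s.

2.36 × 10⁶ s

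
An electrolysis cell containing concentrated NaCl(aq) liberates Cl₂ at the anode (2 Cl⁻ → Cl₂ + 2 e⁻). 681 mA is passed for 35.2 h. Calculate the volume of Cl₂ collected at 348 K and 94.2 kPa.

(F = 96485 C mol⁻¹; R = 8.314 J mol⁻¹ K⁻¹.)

13.7 L

Q = I·t = 0.6810 A × 126720 s = 86300 C.
n(e⁻) = Q/F = 86300 / 96485 = 0.8944 mol.
2 electrons are transferred per Cl₂ molecule, so n(Cl₂) = 0.8944 / 2 = 0.4472 mol.
V = nRT/P = (0.4472 × 8.314 × 348) / (94.2 × 10³ Pa) = 0.0137 m³ = 13.7 L.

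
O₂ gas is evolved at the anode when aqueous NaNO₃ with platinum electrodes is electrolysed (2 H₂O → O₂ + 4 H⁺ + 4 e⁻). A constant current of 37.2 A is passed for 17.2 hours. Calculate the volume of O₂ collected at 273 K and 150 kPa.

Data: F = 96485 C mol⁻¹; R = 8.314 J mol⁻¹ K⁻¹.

90.3 L

Q = I·t = 37.20 A × 61920 s = 2303000 C.
n(e⁻) = Q/F = 2303000 / 96485 = 23.87 mol.
4 electrons are transferred per O₂ molecule, so n(O₂) = 23.87 / 4 = 5.968 mol.
V = nRT/P = (5.968 × 8.314 × 273) / (150 × 10³ Pa) = 0.0903 m³ = 90.3 L.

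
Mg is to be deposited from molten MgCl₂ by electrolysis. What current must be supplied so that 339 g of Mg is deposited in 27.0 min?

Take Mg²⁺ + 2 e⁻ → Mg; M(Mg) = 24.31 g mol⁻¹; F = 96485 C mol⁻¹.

n(Mg) = 339 / 24.31 = 13.94 mol.
n(e⁻) = 2 × 13.94 = 27.89 mol.
Q = n(e⁻)·F = 27.89 × 96485 = 2691000 C.
I = Q/t = 2691000 / 1620.0 s = 1660 A.

1660 A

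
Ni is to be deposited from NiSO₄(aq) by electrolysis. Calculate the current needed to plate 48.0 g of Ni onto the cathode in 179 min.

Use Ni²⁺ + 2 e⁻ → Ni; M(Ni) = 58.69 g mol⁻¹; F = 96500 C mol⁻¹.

14.7 A

n(Ni) = 48.0 / 58.69 = 0.8179 mol.
n(e⁻) = 2 × 0.8179 = 1.636 mol.
Q = n(e⁻)·F = 1.636 × 96500 = 157800 C.
I = Q/t = 157800 / 10740 s = 14.7 A.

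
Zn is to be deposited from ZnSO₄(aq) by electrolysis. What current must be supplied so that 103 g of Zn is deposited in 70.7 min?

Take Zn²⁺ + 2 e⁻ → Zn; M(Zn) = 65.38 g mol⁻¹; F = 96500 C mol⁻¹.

71.7 A

n(Zn) = 103 / 65.38 = 1.575 mol.
n(e⁻) = 2 × 1.575 = 3.151 mol.
Q = n(e⁻)·F = 3.151 × 96500 = 304100 C.
I = Q/t = 304100 / 4242.0 s = 71.7 A.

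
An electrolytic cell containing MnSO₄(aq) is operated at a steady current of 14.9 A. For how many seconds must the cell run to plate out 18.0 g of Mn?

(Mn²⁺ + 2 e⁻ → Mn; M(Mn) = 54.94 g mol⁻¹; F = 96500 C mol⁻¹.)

4240 s

n(Mn) = m/M = 18.0 / 54.94 = 0.3276 mol.
Each Mn atom requires 2 electrons, so n(e⁻) = 2 × 0.3276 = 0.6553 mol.
Q = n(e⁻)·F = 0.6553 × 96500 = 63230 C.
t = Q/I = 63230 / 14.90 A = 4244 s.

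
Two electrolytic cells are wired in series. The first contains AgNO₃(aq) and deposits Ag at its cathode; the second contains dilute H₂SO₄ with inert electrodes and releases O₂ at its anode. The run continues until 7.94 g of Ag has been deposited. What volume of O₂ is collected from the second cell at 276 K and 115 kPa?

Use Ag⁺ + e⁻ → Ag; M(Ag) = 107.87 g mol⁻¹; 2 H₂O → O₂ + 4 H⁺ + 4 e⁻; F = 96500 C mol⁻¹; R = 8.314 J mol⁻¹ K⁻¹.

0.367 L

n(Ag) = 7.94 / 107.87 = 0.07361 mol, so n(e⁻) = 1 × 0.07361 = 0.07361 mol.
The cells are in series, so the same 0.07361 mol of electrons passes through the second cell.
2 H₂O → O₂ + 4 H⁺ + 4 e⁻ — 4 mol e⁻ per mol O₂, so n(O₂) = 0.07361/4 = 0.01840 mol.
V = nRT/P = (0.01840 × 8.314 × 276) / (115 × 10³) = 3.67 × 10⁻⁴ m³ = 0.367 L.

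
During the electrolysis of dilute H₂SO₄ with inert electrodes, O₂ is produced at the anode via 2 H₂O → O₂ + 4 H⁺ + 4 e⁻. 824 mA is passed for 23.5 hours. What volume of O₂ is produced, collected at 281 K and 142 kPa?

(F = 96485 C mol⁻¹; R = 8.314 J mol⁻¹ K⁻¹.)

Q = I·t = 0.8240 A × 84600 s = 69710 C.
n(e⁻) = Q/F = 69710 / 96485 = 0.7225 mol.
4 electrons are transferred per O₂ molecule, so n(O₂) = 0.7225 / 4 = 0.1806 mol.
V = nRT/P = (0.1806 × 8.314 × 281) / (142 × 10³ Pa) = 0.00297 m³ = 2.97 L.

2.97 L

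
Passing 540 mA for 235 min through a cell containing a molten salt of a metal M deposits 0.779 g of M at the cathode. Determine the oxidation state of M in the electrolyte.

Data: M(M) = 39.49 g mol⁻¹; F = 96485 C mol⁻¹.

Q = I·t = 0.5400 A × 14100 s = 7614 C, so n(e⁻) = 7614/96485 = 0.07891 mol.
n(M) deposited = 0.779 / 39.49 = 0.01973 mol.
Electrons per atom = n(e⁻)/n(M) = 0.07891 / 0.01973 = 4.00 ≈ 4, so the ion is M⁴⁺.

+4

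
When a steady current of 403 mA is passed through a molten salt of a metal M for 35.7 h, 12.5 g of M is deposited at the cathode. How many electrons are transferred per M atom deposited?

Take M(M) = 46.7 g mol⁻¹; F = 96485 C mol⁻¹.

Q = I·t = 0.4030 A × 128520 s = 51790 C, so n(e⁻) = 51790/96485 = 0.5368 mol.
n(M) deposited = 12.5 / 46.7 = 0.2677 mol.
Electrons per atom = n(e⁻)/n(M) = 0.5368 / 0.2677 = 2.01 ≈ 2, so the ion is M²⁺.

2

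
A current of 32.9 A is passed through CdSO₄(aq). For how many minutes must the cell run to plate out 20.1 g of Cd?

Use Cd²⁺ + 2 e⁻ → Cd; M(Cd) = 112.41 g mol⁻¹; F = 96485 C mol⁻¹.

n(Cd) = m/M = 20.1 / 112.41 = 0.1788 mol.
Each Cd atom requires 2 electrons, so n(e⁻) = 2 × 0.1788 = 0.3576 mol.
Q = n(e⁻)·F = 0.3576 × 96485 = 34500 C.
t = Q/I = 34500 / 32.90 A = 1049 s = 17.5 min.

17.5 min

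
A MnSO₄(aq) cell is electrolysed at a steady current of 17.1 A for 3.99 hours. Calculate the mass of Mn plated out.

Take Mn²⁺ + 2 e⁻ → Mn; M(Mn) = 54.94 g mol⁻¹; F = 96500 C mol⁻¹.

Q = I·t = 17.10 A × 14364 s = 245600 C.
n(e⁻) = Q/F = 245600 / 96500 = 2.545 mol.
Mn²⁺ + 2 e⁻ → Mn, so n(Mn) = n(e⁻)/2 = 1.273 mol.
m = n·M = 1.273 × 54.94 = 69.9 g.

69.9 g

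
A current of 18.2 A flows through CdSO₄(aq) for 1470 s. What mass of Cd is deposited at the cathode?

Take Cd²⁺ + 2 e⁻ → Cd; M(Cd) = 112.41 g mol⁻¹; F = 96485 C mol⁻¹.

Q = I·t = 18.20 A × 1470.0 s = 26750 C.
n(e⁻) = Q/F = 26750 / 96485 = 0.2773 mol.
Cd²⁺ + 2 e⁻ → Cd, so n(Cd) = n(e⁻)/2 = 0.1386 mol.
m = n·M = 0.1386 × 112.41 = 15.6 g.

15.6 g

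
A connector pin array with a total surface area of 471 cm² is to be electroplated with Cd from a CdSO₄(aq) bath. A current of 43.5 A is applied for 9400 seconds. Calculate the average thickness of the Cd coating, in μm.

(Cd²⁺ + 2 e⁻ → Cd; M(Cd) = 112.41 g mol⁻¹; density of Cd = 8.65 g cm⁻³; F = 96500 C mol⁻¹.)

Q = I·t = 43.50 × 9400.0 = 408900 C; n(e⁻) = 4.237 mol.
n(Cd) = n(e⁻)/2 = 2.119 mol, so m = 2.119 × 112.41 = 238.2 g.
Volume = m/ρ = 238.2 / 8.65 = 27.53 cm³.
Thickness = V/A = 27.53 / 471 = 0.0585 cm = 585 μm.

585 μm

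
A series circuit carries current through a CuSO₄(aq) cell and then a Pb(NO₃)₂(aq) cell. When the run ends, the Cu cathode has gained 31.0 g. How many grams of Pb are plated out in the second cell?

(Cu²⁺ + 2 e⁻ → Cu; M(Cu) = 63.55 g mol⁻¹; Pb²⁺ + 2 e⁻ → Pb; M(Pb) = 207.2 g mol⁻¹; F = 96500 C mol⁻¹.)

n(Cu) = 31.0 / 63.55 = 0.4878 mol.
Since Cu²⁺ + 2 e⁻ → Cu, n(e⁻) passed = 2 × 0.4878 = 0.9756 mol.
Cells in series carry the same charge, so the same 0.9756 mol of electrons passes through cell 2.
Pb²⁺ + 2 e⁻ → Pb, so n(Pb) = 0.9756 / 2 = 0.4878 mol.
m(Pb) = 0.4878 × 207.2 = 101 g.

101 g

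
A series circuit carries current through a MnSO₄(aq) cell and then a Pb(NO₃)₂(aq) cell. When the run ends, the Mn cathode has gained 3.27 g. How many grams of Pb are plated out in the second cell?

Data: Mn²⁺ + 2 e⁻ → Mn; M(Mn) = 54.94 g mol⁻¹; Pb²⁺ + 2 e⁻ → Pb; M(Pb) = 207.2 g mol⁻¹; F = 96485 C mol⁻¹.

12.3 g

n(Mn) = 3.27 / 54.94 = 0.05952 mol.
Since Mn²⁺ + 2 e⁻ → Mn, n(e⁻) passed = 2 × 0.05952 = 0.1190 mol.
Cells in series carry the same charge, so the same 0.1190 mol of electrons passes through cell 2.
Pb²⁺ + 2 e⁻ → Pb, so n(Pb) = 0.1190 / 2 = 0.05952 mol.
m(Pb) = 0.05952 × 207.2 = 12.3 g.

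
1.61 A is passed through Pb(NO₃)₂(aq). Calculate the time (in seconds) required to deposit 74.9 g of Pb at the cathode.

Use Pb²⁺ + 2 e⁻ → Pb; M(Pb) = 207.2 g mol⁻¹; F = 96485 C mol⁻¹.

n(Pb) = m/M = 74.9 / 207.2 = 0.3615 mol.
Each Pb atom requires 2 electrons, so n(e⁻) = 2 × 0.3615 = 0.7230 mol.
Q = n(e⁻)·F = 0.7230 × 96485 = 69760 C.
t = Q/I = 69760 / 1.610 A = 43330 s.

43300 s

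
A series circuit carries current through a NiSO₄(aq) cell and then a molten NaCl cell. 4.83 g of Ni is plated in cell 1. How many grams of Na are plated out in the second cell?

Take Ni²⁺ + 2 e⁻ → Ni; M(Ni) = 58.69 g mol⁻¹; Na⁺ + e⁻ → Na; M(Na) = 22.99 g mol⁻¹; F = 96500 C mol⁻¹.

n(Ni) = 4.83 / 58.69 = 0.08230 mol.
Since Ni²⁺ + 2 e⁻ → Ni, n(e⁻) passed = 2 × 0.08230 = 0.1646 mol.
Cells in series carry the same charge, so the same 0.1646 mol of electrons passes through cell 2.
Na⁺ + e⁻ → Na, so n(Na) = 0.1646 / 1 = 0.1646 mol.
m(Na) = 0.1646 × 22.99 = 3.78 g.

3.78 g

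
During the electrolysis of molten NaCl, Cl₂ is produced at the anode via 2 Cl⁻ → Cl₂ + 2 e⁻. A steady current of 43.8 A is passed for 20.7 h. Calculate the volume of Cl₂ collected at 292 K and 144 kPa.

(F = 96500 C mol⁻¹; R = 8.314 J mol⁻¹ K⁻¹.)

285 L

Q = I·t = 43.80 A × 74520 s = 3264000 C.
n(e⁻) = Q/F = 3264000 / 96500 = 33.82 mol.
2 electrons are transferred per Cl₂ molecule, so n(Cl₂) = 33.82 / 2 = 16.91 mol.
V = nRT/P = (16.91 × 8.314 × 292) / (144 × 10³ Pa) = 0.285 m³ = 285 L.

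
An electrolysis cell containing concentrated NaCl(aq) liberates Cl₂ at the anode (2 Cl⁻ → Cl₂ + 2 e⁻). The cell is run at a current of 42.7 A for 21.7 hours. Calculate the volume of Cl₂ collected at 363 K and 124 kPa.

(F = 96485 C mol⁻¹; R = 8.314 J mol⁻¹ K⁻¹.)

Q = I·t = 42.70 A × 78120 s = 3336000 C.
n(e⁻) = Q/F = 3336000 / 96485 = 34.57 mol.
2 electrons are transferred per Cl₂ molecule, so n(Cl₂) = 34.57 / 2 = 17.29 mol.
V = nRT/P = (17.29 × 8.314 × 363) / (124 × 10³ Pa) = 0.421 m³ = 421 L.

421 L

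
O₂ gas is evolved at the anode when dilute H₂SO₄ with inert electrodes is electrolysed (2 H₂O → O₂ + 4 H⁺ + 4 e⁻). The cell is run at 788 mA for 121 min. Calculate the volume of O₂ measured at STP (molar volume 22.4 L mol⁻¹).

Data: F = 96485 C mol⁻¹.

0.332 L

Q = I·t = 0.7880 A × 7260.0 s = 5721 C.
n(e⁻) = Q/F = 5721 / 96485 = 0.05929 mol.
4 electrons are transferred per O₂ molecule, so n(O₂) = 0.05929 / 4 = 0.01482 mol.
V = n × V_m = 0.01482 × 22.4 = 0.332 L.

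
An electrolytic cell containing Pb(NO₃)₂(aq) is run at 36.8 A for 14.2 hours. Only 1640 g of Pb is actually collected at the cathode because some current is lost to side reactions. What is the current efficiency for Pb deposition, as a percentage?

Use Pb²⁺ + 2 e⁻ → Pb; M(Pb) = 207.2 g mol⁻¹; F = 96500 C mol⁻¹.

Q = I·t = 36.80 × 51120 = 1881000 C; n(e⁻) = 1881000/96500 = 19.49 mol.
Theoretical n(Pb) = n(e⁻)/2 = 9.747 mol, i.e. m_theo = 9.747 × 207.2 = 2020 g.
Efficiency = m_actual / m_theo = 1640 / 2020 = 81.2 %.

81.2 %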